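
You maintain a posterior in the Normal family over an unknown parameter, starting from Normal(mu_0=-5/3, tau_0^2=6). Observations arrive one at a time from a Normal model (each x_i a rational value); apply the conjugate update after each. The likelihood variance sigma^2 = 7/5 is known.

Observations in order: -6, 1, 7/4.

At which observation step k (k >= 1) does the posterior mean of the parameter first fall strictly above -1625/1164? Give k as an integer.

obs 1: x=-6 → posterior Normal(-575/111, 42/37)
obs 2: x=1 → posterior Normal(-485/201, 42/67)
obs 3: x=7/4 → posterior Normal(-655/582, 42/97)

k = 3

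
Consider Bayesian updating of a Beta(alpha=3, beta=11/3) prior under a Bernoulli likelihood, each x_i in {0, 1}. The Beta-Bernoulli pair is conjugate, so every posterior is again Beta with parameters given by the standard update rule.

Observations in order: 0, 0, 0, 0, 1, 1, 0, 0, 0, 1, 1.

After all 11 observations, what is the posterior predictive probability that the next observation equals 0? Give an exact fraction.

32/53

obs 1: x=0 → posterior Beta(3, 14/3)
obs 2: x=0 → posterior Beta(3, 17/3)
obs 3: x=0 → posterior Beta(3, 20/3)
obs 4: x=0 → posterior Beta(3, 23/3)
obs 5: x=1 → posterior Beta(4, 23/3)
obs 6: x=1 → posterior Beta(5, 23/3)
obs 7: x=0 → posterior Beta(5, 26/3)
obs 8: x=0 → posterior Beta(5, 29/3)
obs 9: x=0 → posterior Beta(5, 32/3)
obs 10: x=1 → posterior Beta(6, 32/3)
obs 11: x=1 → posterior Beta(7, 32/3)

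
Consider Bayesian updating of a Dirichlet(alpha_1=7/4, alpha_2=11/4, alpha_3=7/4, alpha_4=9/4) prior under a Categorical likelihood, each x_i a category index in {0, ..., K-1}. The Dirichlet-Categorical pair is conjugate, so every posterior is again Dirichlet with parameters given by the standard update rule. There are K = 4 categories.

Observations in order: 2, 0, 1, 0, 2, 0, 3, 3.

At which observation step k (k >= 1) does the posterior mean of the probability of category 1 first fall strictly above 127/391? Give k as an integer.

obs 1: x=2 → posterior Dirichlet(7/4, 11/4, 11/4, 9/4)
obs 2: x=0 → posterior Dirichlet(11/4, 11/4, 11/4, 9/4)
obs 3: x=1 → posterior Dirichlet(11/4, 15/4, 11/4, 9/4)
obs 4: x=0 → posterior Dirichlet(15/4, 15/4, 11/4, 9/4)
obs 5: x=2 → posterior Dirichlet(15/4, 15/4, 15/4, 9/4)
obs 6: x=0 → posterior Dirichlet(19/4, 15/4, 15/4, 9/4)
obs 7: x=3 → posterior Dirichlet(19/4, 15/4, 15/4, 13/4)
obs 8: x=3 → posterior Dirichlet(19/4, 15/4, 15/4, 17/4)

k = 3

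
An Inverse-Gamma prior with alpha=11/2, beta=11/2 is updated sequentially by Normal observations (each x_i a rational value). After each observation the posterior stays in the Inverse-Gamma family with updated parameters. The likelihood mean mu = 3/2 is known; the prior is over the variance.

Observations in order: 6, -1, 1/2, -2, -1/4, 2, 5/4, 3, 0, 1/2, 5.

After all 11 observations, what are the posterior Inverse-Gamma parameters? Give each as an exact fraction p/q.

alpha=11, beta=575/16

obs 1: x=6 → posterior Inverse-Gamma(6, 125/8)
obs 2: x=-1 → posterior Inverse-Gamma(13/2, 75/4)
obs 3: x=1/2 → posterior Inverse-Gamma(7, 77/4)
obs 4: x=-2 → posterior Inverse-Gamma(15/2, 203/8)
obs 5: x=-1/4 → posterior Inverse-Gamma(8, 861/32)
obs 6: x=2 → posterior Inverse-Gamma(17/2, 865/32)
obs 7: x=5/4 → posterior Inverse-Gamma(9, 433/16)
obs 8: x=3 → posterior Inverse-Gamma(19/2, 451/16)
obs 9: x=0 → posterior Inverse-Gamma(10, 469/16)
obs 10: x=1/2 → posterior Inverse-Gamma(21/2, 477/16)
obs 11: x=5 → posterior Inverse-Gamma(11, 575/16)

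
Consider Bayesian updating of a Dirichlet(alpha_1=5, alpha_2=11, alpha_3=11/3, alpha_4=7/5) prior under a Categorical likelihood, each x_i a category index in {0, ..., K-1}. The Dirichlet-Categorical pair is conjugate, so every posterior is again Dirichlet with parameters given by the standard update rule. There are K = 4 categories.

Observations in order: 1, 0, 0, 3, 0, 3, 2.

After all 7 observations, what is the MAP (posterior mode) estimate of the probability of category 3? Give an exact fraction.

36/361

obs 1: x=1 → posterior Dirichlet(5, 12, 11/3, 7/5)
obs 2: x=0 → posterior Dirichlet(6, 12, 11/3, 7/5)
obs 3: x=0 → posterior Dirichlet(7, 12, 11/3, 7/5)
obs 4: x=3 → posterior Dirichlet(7, 12, 11/3, 12/5)
obs 5: x=0 → posterior Dirichlet(8, 12, 11/3, 12/5)
obs 6: x=3 → posterior Dirichlet(8, 12, 11/3, 17/5)
obs 7: x=2 → posterior Dirichlet(8, 12, 14/3, 17/5)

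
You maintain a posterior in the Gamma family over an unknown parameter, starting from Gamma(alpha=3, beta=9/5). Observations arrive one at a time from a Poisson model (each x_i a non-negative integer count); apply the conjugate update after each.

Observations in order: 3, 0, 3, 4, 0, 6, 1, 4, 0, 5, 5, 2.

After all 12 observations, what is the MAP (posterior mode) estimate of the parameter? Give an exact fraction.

obs 1: x=3 → posterior Gamma(6, 14/5)
obs 2: x=0 → posterior Gamma(6, 19/5)
obs 3: x=3 → posterior Gamma(9, 24/5)
obs 4: x=4 → posterior Gamma(13, 29/5)
obs 5: x=0 → posterior Gamma(13, 34/5)
obs 6: x=6 → posterior Gamma(19, 39/5)
obs 7: x=1 → posterior Gamma(20, 44/5)
obs 8: x=4 → posterior Gamma(24, 49/5)
obs 9: x=0 → posterior Gamma(24, 54/5)
obs 10: x=5 → posterior Gamma(29, 59/5)
obs 11: x=5 → posterior Gamma(34, 64/5)
obs 12: x=2 → posterior Gamma(36, 69/5)

175/69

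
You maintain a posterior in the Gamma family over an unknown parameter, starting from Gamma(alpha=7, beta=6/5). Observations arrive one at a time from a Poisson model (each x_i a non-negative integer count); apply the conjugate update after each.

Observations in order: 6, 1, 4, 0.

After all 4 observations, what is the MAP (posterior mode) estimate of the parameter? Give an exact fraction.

obs 1: x=6 → posterior Gamma(13, 11/5)
obs 2: x=1 → posterior Gamma(14, 16/5)
obs 3: x=4 → posterior Gamma(18, 21/5)
obs 4: x=0 → posterior Gamma(18, 26/5)

85/26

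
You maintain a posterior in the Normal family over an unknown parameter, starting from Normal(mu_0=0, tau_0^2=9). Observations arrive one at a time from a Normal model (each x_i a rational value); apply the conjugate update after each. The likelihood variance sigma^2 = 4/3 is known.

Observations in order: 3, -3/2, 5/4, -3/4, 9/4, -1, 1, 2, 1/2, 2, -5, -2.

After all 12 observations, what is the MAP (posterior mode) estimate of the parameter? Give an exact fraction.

189/1312

obs 1: x=3 → posterior Normal(81/31, 36/31)
obs 2: x=-3/2 → posterior Normal(81/116, 18/29)
obs 3: x=5/4 → posterior Normal(297/340, 36/85)
obs 4: x=-3/4 → posterior Normal(27/56, 9/28)
obs 5: x=9/4 → posterior Normal(459/556, 36/139)
obs 6: x=-1 → posterior Normal(351/664, 18/83)
obs 7: x=1 → posterior Normal(459/772, 36/193)
obs 8: x=2 → posterior Normal(135/176, 9/55)
obs 9: x=1/2 → posterior Normal(729/988, 36/247)
obs 10: x=2 → posterior Normal(945/1096, 18/137)
obs 11: x=-5 → posterior Normal(405/1204, 36/301)
obs 12: x=-2 → posterior Normal(189/1312, 9/82)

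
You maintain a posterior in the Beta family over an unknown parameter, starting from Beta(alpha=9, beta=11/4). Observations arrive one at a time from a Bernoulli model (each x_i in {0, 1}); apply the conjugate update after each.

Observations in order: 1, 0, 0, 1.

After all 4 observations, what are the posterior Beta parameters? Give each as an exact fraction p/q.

alpha=11, beta=19/4

obs 1: x=1 → posterior Beta(10, 11/4)
obs 2: x=0 → posterior Beta(10, 15/4)
obs 3: x=0 → posterior Beta(10, 19/4)
obs 4: x=1 → posterior Beta(11, 19/4)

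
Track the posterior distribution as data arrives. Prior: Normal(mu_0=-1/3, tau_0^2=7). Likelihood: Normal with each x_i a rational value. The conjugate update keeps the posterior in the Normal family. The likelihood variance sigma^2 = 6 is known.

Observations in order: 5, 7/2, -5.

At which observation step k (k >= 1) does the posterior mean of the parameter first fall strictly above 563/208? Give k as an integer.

obs 1: x=5 → posterior Normal(33/13, 42/13)
obs 2: x=7/2 → posterior Normal(23/8, 21/10)
obs 3: x=-5 → posterior Normal(5/6, 14/9)

k = 2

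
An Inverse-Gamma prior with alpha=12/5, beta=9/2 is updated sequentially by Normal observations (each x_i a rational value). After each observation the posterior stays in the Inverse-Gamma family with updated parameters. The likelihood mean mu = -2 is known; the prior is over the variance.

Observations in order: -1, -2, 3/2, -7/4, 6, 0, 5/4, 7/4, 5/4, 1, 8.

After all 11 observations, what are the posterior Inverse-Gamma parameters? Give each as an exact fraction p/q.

obs 1: x=-1 → posterior Inverse-Gamma(29/10, 5)
obs 2: x=-2 → posterior Inverse-Gamma(17/5, 5)
obs 3: x=3/2 → posterior Inverse-Gamma(39/10, 89/8)
obs 4: x=-7/4 → posterior Inverse-Gamma(22/5, 357/32)
obs 5: x=6 → posterior Inverse-Gamma(49/10, 1381/32)
obs 6: x=0 → posterior Inverse-Gamma(27/5, 1445/32)
obs 7: x=5/4 → posterior Inverse-Gamma(59/10, 807/16)
obs 8: x=7/4 → posterior Inverse-Gamma(32/5, 1839/32)
obs 9: x=5/4 → posterior Inverse-Gamma(69/10, 251/4)
obs 10: x=1 → posterior Inverse-Gamma(37/5, 269/4)
obs 11: x=8 → posterior Inverse-Gamma(79/10, 469/4)

alpha=79/10, beta=469/4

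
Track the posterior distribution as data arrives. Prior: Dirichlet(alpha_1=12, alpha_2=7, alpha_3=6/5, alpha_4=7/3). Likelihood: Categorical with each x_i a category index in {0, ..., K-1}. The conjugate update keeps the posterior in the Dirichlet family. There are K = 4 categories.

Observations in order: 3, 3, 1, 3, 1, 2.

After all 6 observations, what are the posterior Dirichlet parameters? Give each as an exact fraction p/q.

obs 1: x=3 → posterior Dirichlet(12, 7, 6/5, 10/3)
obs 2: x=3 → posterior Dirichlet(12, 7, 6/5, 13/3)
obs 3: x=1 → posterior Dirichlet(12, 8, 6/5, 13/3)
obs 4: x=3 → posterior Dirichlet(12, 8, 6/5, 16/3)
obs 5: x=1 → posterior Dirichlet(12, 9, 6/5, 16/3)
obs 6: x=2 → posterior Dirichlet(12, 9, 11/5, 16/3)

alpha_1=12, alpha_2=9, alpha_3=11/5, alpha_4=16/3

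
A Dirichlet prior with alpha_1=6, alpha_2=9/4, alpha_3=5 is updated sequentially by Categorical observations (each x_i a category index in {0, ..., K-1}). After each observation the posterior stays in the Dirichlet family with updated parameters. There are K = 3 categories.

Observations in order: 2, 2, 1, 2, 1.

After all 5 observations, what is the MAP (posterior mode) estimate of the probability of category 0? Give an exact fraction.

obs 1: x=2 → posterior Dirichlet(6, 9/4, 6)
obs 2: x=2 → posterior Dirichlet(6, 9/4, 7)
obs 3: x=1 → posterior Dirichlet(6, 13/4, 7)
obs 4: x=2 → posterior Dirichlet(6, 13/4, 8)
obs 5: x=1 → posterior Dirichlet(6, 17/4, 8)

20/61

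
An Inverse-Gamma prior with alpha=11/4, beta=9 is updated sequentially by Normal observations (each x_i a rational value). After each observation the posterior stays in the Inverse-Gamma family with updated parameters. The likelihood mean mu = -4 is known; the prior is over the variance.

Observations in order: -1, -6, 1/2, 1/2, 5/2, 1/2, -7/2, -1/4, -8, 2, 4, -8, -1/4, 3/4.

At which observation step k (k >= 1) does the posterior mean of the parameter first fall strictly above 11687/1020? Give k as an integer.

obs 1: x=-1 → posterior Inverse-Gamma(13/4, 27/2)
obs 2: x=-6 → posterior Inverse-Gamma(15/4, 31/2)
obs 3: x=1/2 → posterior Inverse-Gamma(17/4, 205/8)
obs 4: x=1/2 → posterior Inverse-Gamma(19/4, 143/4)
obs 5: x=5/2 → posterior Inverse-Gamma(21/4, 455/8)
obs 6: x=1/2 → posterior Inverse-Gamma(23/4, 67)
obs 7: x=-7/2 → posterior Inverse-Gamma(25/4, 537/8)
obs 8: x=-1/4 → posterior Inverse-Gamma(27/4, 2373/32)
obs 9: x=-8 → posterior Inverse-Gamma(29/4, 2629/32)
obs 10: x=2 → posterior Inverse-Gamma(31/4, 3205/32)
obs 11: x=4 → posterior Inverse-Gamma(33/4, 4229/32)
obs 12: x=-8 → posterior Inverse-Gamma(35/4, 4485/32)
obs 13: x=-1/4 → posterior Inverse-Gamma(37/4, 2355/16)
obs 14: x=3/4 → posterior Inverse-Gamma(39/4, 5071/32)

k = 5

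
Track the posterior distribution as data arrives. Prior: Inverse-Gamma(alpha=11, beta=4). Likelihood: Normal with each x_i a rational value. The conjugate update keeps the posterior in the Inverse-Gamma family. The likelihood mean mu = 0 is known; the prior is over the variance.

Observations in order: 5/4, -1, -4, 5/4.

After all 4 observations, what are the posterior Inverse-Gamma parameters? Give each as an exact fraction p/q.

alpha=13, beta=225/16

obs 1: x=5/4 → posterior Inverse-Gamma(23/2, 153/32)
obs 2: x=-1 → posterior Inverse-Gamma(12, 169/32)
obs 3: x=-4 → posterior Inverse-Gamma(25/2, 425/32)
obs 4: x=5/4 → posterior Inverse-Gamma(13, 225/16)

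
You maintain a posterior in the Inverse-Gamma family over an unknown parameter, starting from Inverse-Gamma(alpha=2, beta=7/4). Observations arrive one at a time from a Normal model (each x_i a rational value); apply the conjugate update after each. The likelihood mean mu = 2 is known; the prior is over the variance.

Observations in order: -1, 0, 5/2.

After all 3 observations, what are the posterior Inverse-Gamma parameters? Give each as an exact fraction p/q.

alpha=7/2, beta=67/8

obs 1: x=-1 → posterior Inverse-Gamma(5/2, 25/4)
obs 2: x=0 → posterior Inverse-Gamma(3, 33/4)
obs 3: x=5/2 → posterior Inverse-Gamma(7/2, 67/8)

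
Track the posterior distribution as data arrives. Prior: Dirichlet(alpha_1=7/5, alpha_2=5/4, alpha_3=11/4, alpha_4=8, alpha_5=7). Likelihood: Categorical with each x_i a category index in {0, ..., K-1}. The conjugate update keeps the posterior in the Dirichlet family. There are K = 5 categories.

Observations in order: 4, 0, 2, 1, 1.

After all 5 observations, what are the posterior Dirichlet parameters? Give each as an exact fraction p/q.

alpha_1=12/5, alpha_2=13/4, alpha_3=15/4, alpha_4=8, alpha_5=8

obs 1: x=4 → posterior Dirichlet(7/5, 5/4, 11/4, 8, 8)
obs 2: x=0 → posterior Dirichlet(12/5, 5/4, 11/4, 8, 8)
obs 3: x=2 → posterior Dirichlet(12/5, 5/4, 15/4, 8, 8)
obs 4: x=1 → posterior Dirichlet(12/5, 9/4, 15/4, 8, 8)
obs 5: x=1 → posterior Dirichlet(12/5, 13/4, 15/4, 8, 8)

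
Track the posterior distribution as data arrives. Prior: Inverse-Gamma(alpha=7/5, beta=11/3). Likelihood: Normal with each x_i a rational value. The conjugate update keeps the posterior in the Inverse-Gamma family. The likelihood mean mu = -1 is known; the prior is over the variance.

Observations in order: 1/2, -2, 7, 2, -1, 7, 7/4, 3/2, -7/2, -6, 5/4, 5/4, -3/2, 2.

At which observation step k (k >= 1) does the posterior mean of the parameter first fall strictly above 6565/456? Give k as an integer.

k = 3

obs 1: x=1/2 → posterior Inverse-Gamma(19/10, 115/24)
obs 2: x=-2 → posterior Inverse-Gamma(12/5, 127/24)
obs 3: x=7 → posterior Inverse-Gamma(29/10, 895/24)
obs 4: x=2 → posterior Inverse-Gamma(17/5, 1003/24)
obs 5: x=-1 → posterior Inverse-Gamma(39/10, 1003/24)
obs 6: x=7 → posterior Inverse-Gamma(22/5, 1771/24)
obs 7: x=7/4 → posterior Inverse-Gamma(49/10, 7447/96)
obs 8: x=3/2 → posterior Inverse-Gamma(27/5, 7747/96)
obs 9: x=-7/2 → posterior Inverse-Gamma(59/10, 8047/96)
obs 10: x=-6 → posterior Inverse-Gamma(32/5, 9247/96)
obs 11: x=5/4 → posterior Inverse-Gamma(69/10, 4745/48)
obs 12: x=5/4 → posterior Inverse-Gamma(37/5, 9733/96)
obs 13: x=-3/2 → posterior Inverse-Gamma(79/10, 9745/96)
obs 14: x=2 → posterior Inverse-Gamma(42/5, 10177/96)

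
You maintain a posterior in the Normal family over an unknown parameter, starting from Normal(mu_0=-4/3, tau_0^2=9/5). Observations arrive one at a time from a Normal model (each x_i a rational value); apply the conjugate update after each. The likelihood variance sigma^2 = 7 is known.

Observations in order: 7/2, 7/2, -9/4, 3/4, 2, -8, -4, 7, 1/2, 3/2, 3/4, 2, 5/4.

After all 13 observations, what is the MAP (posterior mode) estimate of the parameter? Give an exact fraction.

obs 1: x=7/2 → posterior Normal(-91/264, 63/44)
obs 2: x=7/2 → posterior Normal(49/159, 63/53)
obs 3: x=-9/4 → posterior Normal(-47/744, 63/62)
obs 4: x=3/4 → posterior Normal(17/426, 63/71)
obs 5: x=2 → posterior Normal(25/96, 63/80)
obs 6: x=-8 → posterior Normal(-307/534, 63/89)
obs 7: x=-4 → posterior Normal(-523/588, 9/14)
obs 8: x=7 → posterior Normal(-145/642, 63/107)
obs 9: x=1/2 → posterior Normal(-59/348, 63/116)
obs 10: x=3/2 → posterior Normal(-37/750, 63/125)
obs 11: x=3/4 → posterior Normal(7/1608, 63/134)
obs 12: x=2 → posterior Normal(223/1716, 63/143)
obs 13: x=5/4 → posterior Normal(179/912, 63/152)

179/912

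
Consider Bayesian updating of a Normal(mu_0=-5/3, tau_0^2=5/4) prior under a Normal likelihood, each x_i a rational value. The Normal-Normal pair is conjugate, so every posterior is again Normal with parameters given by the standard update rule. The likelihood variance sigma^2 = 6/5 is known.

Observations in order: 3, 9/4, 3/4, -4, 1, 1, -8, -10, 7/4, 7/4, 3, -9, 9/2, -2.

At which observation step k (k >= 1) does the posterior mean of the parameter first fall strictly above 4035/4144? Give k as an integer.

k = 2

obs 1: x=3 → posterior Normal(5/7, 30/49)
obs 2: x=9/4 → posterior Normal(365/296, 15/37)
obs 3: x=3/4 → posterior Normal(10/9, 10/33)
obs 4: x=-4 → posterior Normal(5/62, 15/62)
obs 5: x=1 → posterior Normal(35/149, 30/149)
obs 6: x=1 → posterior Normal(10/29, 5/29)
obs 7: x=-8 → posterior Normal(-140/199, 30/199)
obs 8: x=-10 → posterior Normal(-195/112, 15/112)
obs 9: x=7/4 → posterior Normal(-1385/996, 10/83)
obs 10: x=7/4 → posterior Normal(-605/548, 15/137)
obs 11: x=3 → posterior Normal(-35/46, 30/299)
obs 12: x=-9 → posterior Normal(-905/648, 5/54)
obs 13: x=9/2 → posterior Normal(-340/349, 30/349)
obs 14: x=-2 → posterior Normal(-195/187, 15/187)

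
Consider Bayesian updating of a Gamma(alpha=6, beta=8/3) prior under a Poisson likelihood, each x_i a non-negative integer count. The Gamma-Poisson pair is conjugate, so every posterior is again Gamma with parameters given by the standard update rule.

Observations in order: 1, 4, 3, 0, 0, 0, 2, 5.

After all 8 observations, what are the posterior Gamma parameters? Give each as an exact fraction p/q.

obs 1: x=1 → posterior Gamma(7, 11/3)
obs 2: x=4 → posterior Gamma(11, 14/3)
obs 3: x=3 → posterior Gamma(14, 17/3)
obs 4: x=0 → posterior Gamma(14, 20/3)
obs 5: x=0 → posterior Gamma(14, 23/3)
obs 6: x=0 → posterior Gamma(14, 26/3)
obs 7: x=2 → posterior Gamma(16, 29/3)
obs 8: x=5 → posterior Gamma(21, 32/3)

alpha=21, beta=32/3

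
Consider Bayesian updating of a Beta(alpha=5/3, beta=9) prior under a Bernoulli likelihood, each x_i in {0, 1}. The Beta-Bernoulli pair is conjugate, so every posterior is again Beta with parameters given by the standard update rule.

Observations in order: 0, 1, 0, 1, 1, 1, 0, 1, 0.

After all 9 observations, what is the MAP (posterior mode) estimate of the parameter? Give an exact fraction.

obs 1: x=0 → posterior Beta(5/3, 10)
obs 2: x=1 → posterior Beta(8/3, 10)
obs 3: x=0 → posterior Beta(8/3, 11)
obs 4: x=1 → posterior Beta(11/3, 11)
obs 5: x=1 → posterior Beta(14/3, 11)
obs 6: x=1 → posterior Beta(17/3, 11)
obs 7: x=0 → posterior Beta(17/3, 12)
obs 8: x=1 → posterior Beta(20/3, 12)
obs 9: x=0 → posterior Beta(20/3, 13)

17/53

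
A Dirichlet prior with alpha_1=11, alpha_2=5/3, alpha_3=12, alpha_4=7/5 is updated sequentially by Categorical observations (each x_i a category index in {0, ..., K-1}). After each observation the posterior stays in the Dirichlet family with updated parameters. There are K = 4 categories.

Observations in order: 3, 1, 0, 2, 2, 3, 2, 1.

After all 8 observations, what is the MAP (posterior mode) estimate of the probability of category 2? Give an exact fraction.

210/451

obs 1: x=3 → posterior Dirichlet(11, 5/3, 12, 12/5)
obs 2: x=1 → posterior Dirichlet(11, 8/3, 12, 12/5)
obs 3: x=0 → posterior Dirichlet(12, 8/3, 12, 12/5)
obs 4: x=2 → posterior Dirichlet(12, 8/3, 13, 12/5)
obs 5: x=2 → posterior Dirichlet(12, 8/3, 14, 12/5)
obs 6: x=3 → posterior Dirichlet(12, 8/3, 14, 17/5)
obs 7: x=2 → posterior Dirichlet(12, 8/3, 15, 17/5)
obs 8: x=1 → posterior Dirichlet(12, 11/3, 15, 17/5)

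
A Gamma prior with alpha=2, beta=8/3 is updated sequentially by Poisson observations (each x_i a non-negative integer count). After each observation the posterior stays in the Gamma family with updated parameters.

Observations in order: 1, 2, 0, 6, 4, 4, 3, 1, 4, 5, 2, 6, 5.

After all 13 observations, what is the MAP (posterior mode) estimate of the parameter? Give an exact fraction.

obs 1: x=1 → posterior Gamma(3, 11/3)
obs 2: x=2 → posterior Gamma(5, 14/3)
obs 3: x=0 → posterior Gamma(5, 17/3)
obs 4: x=6 → posterior Gamma(11, 20/3)
obs 5: x=4 → posterior Gamma(15, 23/3)
obs 6: x=4 → posterior Gamma(19, 26/3)
obs 7: x=3 → posterior Gamma(22, 29/3)
obs 8: x=1 → posterior Gamma(23, 32/3)
obs 9: x=4 → posterior Gamma(27, 35/3)
obs 10: x=5 → posterior Gamma(32, 38/3)
obs 11: x=2 → posterior Gamma(34, 41/3)
obs 12: x=6 → posterior Gamma(40, 44/3)
obs 13: x=5 → posterior Gamma(45, 47/3)

132/47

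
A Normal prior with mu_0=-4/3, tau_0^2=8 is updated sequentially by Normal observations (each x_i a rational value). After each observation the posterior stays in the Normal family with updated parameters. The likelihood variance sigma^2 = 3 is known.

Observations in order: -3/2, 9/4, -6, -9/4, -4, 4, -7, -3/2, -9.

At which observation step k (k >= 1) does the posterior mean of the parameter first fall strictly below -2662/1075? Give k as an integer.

k = 9

obs 1: x=-3/2 → posterior Normal(-16/11, 24/11)
obs 2: x=9/4 → posterior Normal(2/19, 24/19)
obs 3: x=-6 → posterior Normal(-46/27, 8/9)
obs 4: x=-9/4 → posterior Normal(-64/35, 24/35)
obs 5: x=-4 → posterior Normal(-96/43, 24/43)
obs 6: x=4 → posterior Normal(-64/51, 8/17)
obs 7: x=-7 → posterior Normal(-120/59, 24/59)
obs 8: x=-3/2 → posterior Normal(-132/67, 24/67)
obs 9: x=-9 → posterior Normal(-68/25, 8/25)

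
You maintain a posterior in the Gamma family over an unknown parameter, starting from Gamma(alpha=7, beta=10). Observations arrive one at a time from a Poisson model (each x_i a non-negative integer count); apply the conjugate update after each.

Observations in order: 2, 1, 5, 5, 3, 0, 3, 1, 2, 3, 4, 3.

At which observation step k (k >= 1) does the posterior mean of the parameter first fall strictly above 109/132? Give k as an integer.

obs 1: x=2 → posterior Gamma(9, 11)
obs 2: x=1 → posterior Gamma(10, 12)
obs 3: x=5 → posterior Gamma(15, 13)
obs 4: x=5 → posterior Gamma(20, 14)
obs 5: x=3 → posterior Gamma(23, 15)
obs 6: x=0 → posterior Gamma(23, 16)
obs 7: x=3 → posterior Gamma(26, 17)
obs 8: x=1 → posterior Gamma(27, 18)
obs 9: x=2 → posterior Gamma(29, 19)
obs 10: x=3 → posterior Gamma(32, 20)
obs 11: x=4 → posterior Gamma(36, 21)
obs 12: x=3 → posterior Gamma(39, 22)

k = 2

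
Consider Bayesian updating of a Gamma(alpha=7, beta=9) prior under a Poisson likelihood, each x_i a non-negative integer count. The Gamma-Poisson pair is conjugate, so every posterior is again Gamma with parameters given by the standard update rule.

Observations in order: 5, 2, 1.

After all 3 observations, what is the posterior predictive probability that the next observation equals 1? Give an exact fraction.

obs 1: x=5 → posterior Gamma(12, 10)
obs 2: x=2 → posterior Gamma(14, 11)
obs 3: x=1 → posterior Gamma(15, 12)

231105323618795520/665416609183179841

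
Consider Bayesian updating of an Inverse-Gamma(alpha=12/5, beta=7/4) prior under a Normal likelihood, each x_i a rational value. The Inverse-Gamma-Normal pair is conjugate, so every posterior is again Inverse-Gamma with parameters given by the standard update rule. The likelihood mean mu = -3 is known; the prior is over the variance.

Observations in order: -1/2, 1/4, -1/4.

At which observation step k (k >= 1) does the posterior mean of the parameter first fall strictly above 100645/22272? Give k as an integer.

k = 3

obs 1: x=-1/2 → posterior Inverse-Gamma(29/10, 39/8)
obs 2: x=1/4 → posterior Inverse-Gamma(17/5, 325/32)
obs 3: x=-1/4 → posterior Inverse-Gamma(39/10, 223/16)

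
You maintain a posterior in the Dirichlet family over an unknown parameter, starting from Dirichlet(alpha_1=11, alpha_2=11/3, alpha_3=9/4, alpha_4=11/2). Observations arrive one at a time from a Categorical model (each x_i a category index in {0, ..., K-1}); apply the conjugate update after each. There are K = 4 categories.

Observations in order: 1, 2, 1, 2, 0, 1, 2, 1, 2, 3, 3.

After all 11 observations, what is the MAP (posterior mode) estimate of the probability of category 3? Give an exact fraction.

obs 1: x=1 → posterior Dirichlet(11, 14/3, 9/4, 11/2)
obs 2: x=2 → posterior Dirichlet(11, 14/3, 13/4, 11/2)
obs 3: x=1 → posterior Dirichlet(11, 17/3, 13/4, 11/2)
obs 4: x=2 → posterior Dirichlet(11, 17/3, 17/4, 11/2)
obs 5: x=0 → posterior Dirichlet(12, 17/3, 17/4, 11/2)
obs 6: x=1 → posterior Dirichlet(12, 20/3, 17/4, 11/2)
obs 7: x=2 → posterior Dirichlet(12, 20/3, 21/4, 11/2)
obs 8: x=1 → posterior Dirichlet(12, 23/3, 21/4, 11/2)
obs 9: x=2 → posterior Dirichlet(12, 23/3, 25/4, 11/2)
obs 10: x=3 → posterior Dirichlet(12, 23/3, 25/4, 13/2)
obs 11: x=3 → posterior Dirichlet(12, 23/3, 25/4, 15/2)

78/353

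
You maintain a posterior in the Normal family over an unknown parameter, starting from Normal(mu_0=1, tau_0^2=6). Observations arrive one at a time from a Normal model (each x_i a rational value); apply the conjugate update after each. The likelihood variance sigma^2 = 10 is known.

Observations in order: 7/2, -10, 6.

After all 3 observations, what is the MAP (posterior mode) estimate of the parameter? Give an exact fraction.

1/4

obs 1: x=7/2 → posterior Normal(31/16, 15/4)
obs 2: x=-10 → posterior Normal(-29/22, 30/11)
obs 3: x=6 → posterior Normal(1/4, 15/7)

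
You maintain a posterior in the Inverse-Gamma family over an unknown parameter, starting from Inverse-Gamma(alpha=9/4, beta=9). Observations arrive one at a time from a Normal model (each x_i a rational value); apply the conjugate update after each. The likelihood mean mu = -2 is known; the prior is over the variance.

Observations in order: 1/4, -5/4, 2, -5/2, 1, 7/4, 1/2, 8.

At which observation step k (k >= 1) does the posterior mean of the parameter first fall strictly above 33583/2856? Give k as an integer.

k = 8

obs 1: x=1/4 → posterior Inverse-Gamma(11/4, 369/32)
obs 2: x=-5/4 → posterior Inverse-Gamma(13/4, 189/16)
obs 3: x=2 → posterior Inverse-Gamma(15/4, 317/16)
obs 4: x=-5/2 → posterior Inverse-Gamma(17/4, 319/16)
obs 5: x=1 → posterior Inverse-Gamma(19/4, 391/16)
obs 6: x=7/4 → posterior Inverse-Gamma(21/4, 1007/32)
obs 7: x=1/2 → posterior Inverse-Gamma(23/4, 1107/32)
obs 8: x=8 → posterior Inverse-Gamma(25/4, 2707/32)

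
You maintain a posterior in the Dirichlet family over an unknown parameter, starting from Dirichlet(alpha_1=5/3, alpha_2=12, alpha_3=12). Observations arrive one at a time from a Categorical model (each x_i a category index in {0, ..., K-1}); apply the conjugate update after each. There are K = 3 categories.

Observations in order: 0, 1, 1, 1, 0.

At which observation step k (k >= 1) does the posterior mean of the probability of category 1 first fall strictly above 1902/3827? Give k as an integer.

obs 1: x=0 → posterior Dirichlet(8/3, 12, 12)
obs 2: x=1 → posterior Dirichlet(8/3, 13, 12)
obs 3: x=1 → posterior Dirichlet(8/3, 14, 12)
obs 4: x=1 → posterior Dirichlet(8/3, 15, 12)
obs 5: x=0 → posterior Dirichlet(11/3, 15, 12)

k = 4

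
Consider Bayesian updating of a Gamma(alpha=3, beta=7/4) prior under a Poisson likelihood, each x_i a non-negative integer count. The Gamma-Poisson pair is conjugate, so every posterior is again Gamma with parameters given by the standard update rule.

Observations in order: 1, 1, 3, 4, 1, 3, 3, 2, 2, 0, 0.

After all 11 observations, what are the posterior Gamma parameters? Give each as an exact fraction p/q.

obs 1: x=1 → posterior Gamma(4, 11/4)
obs 2: x=1 → posterior Gamma(5, 15/4)
obs 3: x=3 → posterior Gamma(8, 19/4)
obs 4: x=4 → posterior Gamma(12, 23/4)
obs 5: x=1 → posterior Gamma(13, 27/4)
obs 6: x=3 → posterior Gamma(16, 31/4)
obs 7: x=3 → posterior Gamma(19, 35/4)
obs 8: x=2 → posterior Gamma(21, 39/4)
obs 9: x=2 → posterior Gamma(23, 43/4)
obs 10: x=0 → posterior Gamma(23, 47/4)
obs 11: x=0 → posterior Gamma(23, 51/4)

alpha=23, beta=51/4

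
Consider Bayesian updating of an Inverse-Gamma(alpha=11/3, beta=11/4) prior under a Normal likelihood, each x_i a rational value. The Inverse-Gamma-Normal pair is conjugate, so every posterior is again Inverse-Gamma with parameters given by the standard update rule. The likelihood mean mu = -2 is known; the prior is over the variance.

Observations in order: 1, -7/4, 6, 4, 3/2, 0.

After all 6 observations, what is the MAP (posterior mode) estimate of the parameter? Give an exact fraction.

273/32

obs 1: x=1 → posterior Inverse-Gamma(25/6, 29/4)
obs 2: x=-7/4 → posterior Inverse-Gamma(14/3, 233/32)
obs 3: x=6 → posterior Inverse-Gamma(31/6, 1257/32)
obs 4: x=4 → posterior Inverse-Gamma(17/3, 1833/32)
obs 5: x=3/2 → posterior Inverse-Gamma(37/6, 2029/32)
obs 6: x=0 → posterior Inverse-Gamma(20/3, 2093/32)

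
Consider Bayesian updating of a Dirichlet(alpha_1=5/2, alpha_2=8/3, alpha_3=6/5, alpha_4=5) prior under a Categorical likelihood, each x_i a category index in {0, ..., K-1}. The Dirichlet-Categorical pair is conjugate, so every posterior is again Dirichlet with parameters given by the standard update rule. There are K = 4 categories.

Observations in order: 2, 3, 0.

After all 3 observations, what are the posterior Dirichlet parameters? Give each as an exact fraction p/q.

alpha_1=7/2, alpha_2=8/3, alpha_3=11/5, alpha_4=6

obs 1: x=2 → posterior Dirichlet(5/2, 8/3, 11/5, 5)
obs 2: x=3 → posterior Dirichlet(5/2, 8/3, 11/5, 6)
obs 3: x=0 → posterior Dirichlet(7/2, 8/3, 11/5, 6)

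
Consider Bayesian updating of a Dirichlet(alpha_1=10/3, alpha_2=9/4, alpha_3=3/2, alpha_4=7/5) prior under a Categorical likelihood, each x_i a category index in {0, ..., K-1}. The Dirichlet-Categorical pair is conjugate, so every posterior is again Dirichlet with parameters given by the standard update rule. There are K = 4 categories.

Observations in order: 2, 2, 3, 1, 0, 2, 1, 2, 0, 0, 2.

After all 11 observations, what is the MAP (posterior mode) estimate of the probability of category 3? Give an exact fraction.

84/929

obs 1: x=2 → posterior Dirichlet(10/3, 9/4, 5/2, 7/5)
obs 2: x=2 → posterior Dirichlet(10/3, 9/4, 7/2, 7/5)
obs 3: x=3 → posterior Dirichlet(10/3, 9/4, 7/2, 12/5)
obs 4: x=1 → posterior Dirichlet(10/3, 13/4, 7/2, 12/5)
obs 5: x=0 → posterior Dirichlet(13/3, 13/4, 7/2, 12/5)
obs 6: x=2 → posterior Dirichlet(13/3, 13/4, 9/2, 12/5)
obs 7: x=1 → posterior Dirichlet(13/3, 17/4, 9/2, 12/5)
obs 8: x=2 → posterior Dirichlet(13/3, 17/4, 11/2, 12/5)
obs 9: x=0 → posterior Dirichlet(16/3, 17/4, 11/2, 12/5)
obs 10: x=0 → posterior Dirichlet(19/3, 17/4, 11/2, 12/5)
obs 11: x=2 → posterior Dirichlet(19/3, 17/4, 13/2, 12/5)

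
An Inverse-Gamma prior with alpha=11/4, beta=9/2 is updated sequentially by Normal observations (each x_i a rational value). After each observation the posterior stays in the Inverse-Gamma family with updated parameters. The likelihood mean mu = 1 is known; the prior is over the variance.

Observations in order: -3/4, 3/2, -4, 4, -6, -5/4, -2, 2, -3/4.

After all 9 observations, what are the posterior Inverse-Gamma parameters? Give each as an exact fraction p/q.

alpha=29/4, beta=1815/32

obs 1: x=-3/4 → posterior Inverse-Gamma(13/4, 193/32)
obs 2: x=3/2 → posterior Inverse-Gamma(15/4, 197/32)
obs 3: x=-4 → posterior Inverse-Gamma(17/4, 597/32)
obs 4: x=4 → posterior Inverse-Gamma(19/4, 741/32)
obs 5: x=-6 → posterior Inverse-Gamma(21/4, 1525/32)
obs 6: x=-5/4 → posterior Inverse-Gamma(23/4, 803/16)
obs 7: x=-2 → posterior Inverse-Gamma(25/4, 875/16)
obs 8: x=2 → posterior Inverse-Gamma(27/4, 883/16)
obs 9: x=-3/4 → posterior Inverse-Gamma(29/4, 1815/32)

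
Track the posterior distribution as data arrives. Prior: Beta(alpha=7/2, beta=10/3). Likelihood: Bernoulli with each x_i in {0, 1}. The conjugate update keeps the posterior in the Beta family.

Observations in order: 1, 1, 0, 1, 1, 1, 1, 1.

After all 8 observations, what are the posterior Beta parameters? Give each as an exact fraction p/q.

alpha=21/2, beta=13/3

obs 1: x=1 → posterior Beta(9/2, 10/3)
obs 2: x=1 → posterior Beta(11/2, 10/3)
obs 3: x=0 → posterior Beta(11/2, 13/3)
obs 4: x=1 → posterior Beta(13/2, 13/3)
obs 5: x=1 → posterior Beta(15/2, 13/3)
obs 6: x=1 → posterior Beta(17/2, 13/3)
obs 7: x=1 → posterior Beta(19/2, 13/3)
obs 8: x=1 → posterior Beta(21/2, 13/3)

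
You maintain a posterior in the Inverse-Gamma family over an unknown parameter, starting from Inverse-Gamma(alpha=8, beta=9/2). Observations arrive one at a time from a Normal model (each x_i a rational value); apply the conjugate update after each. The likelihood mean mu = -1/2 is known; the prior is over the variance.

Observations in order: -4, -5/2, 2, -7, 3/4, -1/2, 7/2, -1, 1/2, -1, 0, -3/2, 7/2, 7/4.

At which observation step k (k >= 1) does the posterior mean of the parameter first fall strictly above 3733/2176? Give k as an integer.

obs 1: x=-4 → posterior Inverse-Gamma(17/2, 85/8)
obs 2: x=-5/2 → posterior Inverse-Gamma(9, 101/8)
obs 3: x=2 → posterior Inverse-Gamma(19/2, 63/4)
obs 4: x=-7 → posterior Inverse-Gamma(10, 295/8)
obs 5: x=3/4 → posterior Inverse-Gamma(21/2, 1205/32)
obs 6: x=-1/2 → posterior Inverse-Gamma(11, 1205/32)
obs 7: x=7/2 → posterior Inverse-Gamma(23/2, 1461/32)
obs 8: x=-1 → posterior Inverse-Gamma(12, 1465/32)
obs 9: x=1/2 → posterior Inverse-Gamma(25/2, 1481/32)
obs 10: x=-1 → posterior Inverse-Gamma(13, 1485/32)
obs 11: x=0 → posterior Inverse-Gamma(27/2, 1489/32)
obs 12: x=-3/2 → posterior Inverse-Gamma(14, 1505/32)
obs 13: x=7/2 → posterior Inverse-Gamma(29/2, 1761/32)
obs 14: x=7/4 → posterior Inverse-Gamma(15, 921/16)

k = 3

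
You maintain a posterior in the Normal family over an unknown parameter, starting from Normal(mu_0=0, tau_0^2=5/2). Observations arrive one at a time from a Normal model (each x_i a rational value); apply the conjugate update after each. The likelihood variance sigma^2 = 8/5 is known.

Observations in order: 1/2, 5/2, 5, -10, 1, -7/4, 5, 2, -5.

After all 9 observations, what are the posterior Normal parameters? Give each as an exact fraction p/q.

obs 1: x=1/2 → posterior Normal(25/82, 40/41)
obs 2: x=5/2 → posterior Normal(25/22, 20/33)
obs 3: x=5 → posterior Normal(200/91, 40/91)
obs 4: x=-10 → posterior Normal(-25/58, 10/29)
obs 5: x=1 → posterior Normal(-25/141, 40/141)
obs 6: x=-7/4 → posterior Normal(-275/664, 20/83)
obs 7: x=5 → posterior Normal(225/764, 40/191)
obs 8: x=2 → posterior Normal(425/864, 5/27)
obs 9: x=-5 → posterior Normal(-75/964, 40/241)

mu_0=-75/964, tau_0^2=40/241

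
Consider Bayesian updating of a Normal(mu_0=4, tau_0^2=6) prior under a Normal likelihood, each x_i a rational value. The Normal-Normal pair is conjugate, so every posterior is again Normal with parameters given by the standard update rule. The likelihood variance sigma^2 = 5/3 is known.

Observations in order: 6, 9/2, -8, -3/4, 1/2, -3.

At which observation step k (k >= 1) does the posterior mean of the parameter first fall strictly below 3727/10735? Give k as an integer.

obs 1: x=6 → posterior Normal(128/23, 30/23)
obs 2: x=9/2 → posterior Normal(209/41, 30/41)
obs 3: x=-8 → posterior Normal(65/59, 30/59)
obs 4: x=-3/4 → posterior Normal(103/154, 30/77)
obs 5: x=1/2 → posterior Normal(121/190, 6/19)
obs 6: x=-3 → posterior Normal(13/226, 30/113)

k = 6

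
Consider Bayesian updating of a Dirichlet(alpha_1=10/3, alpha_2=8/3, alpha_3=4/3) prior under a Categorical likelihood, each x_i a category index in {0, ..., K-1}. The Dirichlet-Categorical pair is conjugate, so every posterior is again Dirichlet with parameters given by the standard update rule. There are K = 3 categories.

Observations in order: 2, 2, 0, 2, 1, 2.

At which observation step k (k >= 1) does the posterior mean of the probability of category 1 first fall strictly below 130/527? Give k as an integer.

obs 1: x=2 → posterior Dirichlet(10/3, 8/3, 7/3)
obs 2: x=2 → posterior Dirichlet(10/3, 8/3, 10/3)
obs 3: x=0 → posterior Dirichlet(13/3, 8/3, 10/3)
obs 4: x=2 → posterior Dirichlet(13/3, 8/3, 13/3)
obs 5: x=1 → posterior Dirichlet(13/3, 11/3, 13/3)
obs 6: x=2 → posterior Dirichlet(13/3, 11/3, 16/3)

k = 4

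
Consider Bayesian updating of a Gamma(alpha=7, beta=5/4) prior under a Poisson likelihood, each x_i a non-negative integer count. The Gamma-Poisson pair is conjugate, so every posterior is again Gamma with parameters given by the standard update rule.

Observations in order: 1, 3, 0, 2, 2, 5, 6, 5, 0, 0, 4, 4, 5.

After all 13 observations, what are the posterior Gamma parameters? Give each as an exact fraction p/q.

alpha=44, beta=57/4

obs 1: x=1 → posterior Gamma(8, 9/4)
obs 2: x=3 → posterior Gamma(11, 13/4)
obs 3: x=0 → posterior Gamma(11, 17/4)
obs 4: x=2 → posterior Gamma(13, 21/4)
obs 5: x=2 → posterior Gamma(15, 25/4)
obs 6: x=5 → posterior Gamma(20, 29/4)
obs 7: x=6 → posterior Gamma(26, 33/4)
obs 8: x=5 → posterior Gamma(31, 37/4)
obs 9: x=0 → posterior Gamma(31, 41/4)
obs 10: x=0 → posterior Gamma(31, 45/4)
obs 11: x=4 → posterior Gamma(35, 49/4)
obs 12: x=4 → posterior Gamma(39, 53/4)
obs 13: x=5 → posterior Gamma(44, 57/4)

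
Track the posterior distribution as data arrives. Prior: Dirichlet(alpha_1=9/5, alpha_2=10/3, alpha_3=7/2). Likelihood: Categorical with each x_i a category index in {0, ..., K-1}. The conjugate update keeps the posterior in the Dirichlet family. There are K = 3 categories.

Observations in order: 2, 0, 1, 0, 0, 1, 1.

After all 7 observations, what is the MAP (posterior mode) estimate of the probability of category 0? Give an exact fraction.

114/379

obs 1: x=2 → posterior Dirichlet(9/5, 10/3, 9/2)
obs 2: x=0 → posterior Dirichlet(14/5, 10/3, 9/2)
obs 3: x=1 → posterior Dirichlet(14/5, 13/3, 9/2)
obs 4: x=0 → posterior Dirichlet(19/5, 13/3, 9/2)
obs 5: x=0 → posterior Dirichlet(24/5, 13/3, 9/2)
obs 6: x=1 → posterior Dirichlet(24/5, 16/3, 9/2)
obs 7: x=1 → posterior Dirichlet(24/5, 19/3, 9/2)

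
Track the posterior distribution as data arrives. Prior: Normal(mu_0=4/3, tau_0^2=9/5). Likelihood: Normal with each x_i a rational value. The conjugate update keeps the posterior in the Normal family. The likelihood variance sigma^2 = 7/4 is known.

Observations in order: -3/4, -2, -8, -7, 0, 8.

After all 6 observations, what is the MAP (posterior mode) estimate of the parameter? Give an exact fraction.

-913/753

obs 1: x=-3/4 → posterior Normal(59/213, 63/71)
obs 2: x=-2 → posterior Normal(-157/321, 63/107)
obs 3: x=-8 → posterior Normal(-1021/429, 63/143)
obs 4: x=-7 → posterior Normal(-1777/537, 63/179)
obs 5: x=0 → posterior Normal(-1777/645, 63/215)
obs 6: x=8 → posterior Normal(-913/753, 63/251)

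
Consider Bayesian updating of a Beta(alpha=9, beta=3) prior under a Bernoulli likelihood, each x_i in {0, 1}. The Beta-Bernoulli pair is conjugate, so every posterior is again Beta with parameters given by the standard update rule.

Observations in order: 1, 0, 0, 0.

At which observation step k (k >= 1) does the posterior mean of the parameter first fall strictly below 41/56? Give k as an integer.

obs 1: x=1 → posterior Beta(10, 3)
obs 2: x=0 → posterior Beta(10, 4)
obs 3: x=0 → posterior Beta(10, 5)
obs 4: x=0 → posterior Beta(10, 6)

k = 2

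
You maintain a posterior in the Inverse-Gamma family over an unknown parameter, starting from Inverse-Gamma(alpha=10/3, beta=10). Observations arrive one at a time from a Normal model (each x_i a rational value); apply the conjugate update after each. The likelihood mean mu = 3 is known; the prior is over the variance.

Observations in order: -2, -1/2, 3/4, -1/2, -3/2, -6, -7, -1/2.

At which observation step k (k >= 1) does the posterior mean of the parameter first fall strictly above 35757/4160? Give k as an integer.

obs 1: x=-2 → posterior Inverse-Gamma(23/6, 45/2)
obs 2: x=-1/2 → posterior Inverse-Gamma(13/3, 229/8)
obs 3: x=3/4 → posterior Inverse-Gamma(29/6, 997/32)
obs 4: x=-1/2 → posterior Inverse-Gamma(16/3, 1193/32)
obs 5: x=-3/2 → posterior Inverse-Gamma(35/6, 1517/32)
obs 6: x=-6 → posterior Inverse-Gamma(19/3, 2813/32)
obs 7: x=-7 → posterior Inverse-Gamma(41/6, 4413/32)
obs 8: x=-1/2 → posterior Inverse-Gamma(22/3, 4609/32)

k = 4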